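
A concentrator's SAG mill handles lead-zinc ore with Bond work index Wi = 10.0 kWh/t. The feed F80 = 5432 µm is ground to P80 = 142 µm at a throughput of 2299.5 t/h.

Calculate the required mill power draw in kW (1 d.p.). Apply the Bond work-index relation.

W = 10·Wi·(P80^(-½) − F80^(-½))
W = 10·10.0·(1/√142 − 1/√5432) = 10·10.0·(0.070350) = 7.0350 kWh/t
P = W·T = 7.0350·2299.5 = 16177.0 kW

P = 16177.0 kW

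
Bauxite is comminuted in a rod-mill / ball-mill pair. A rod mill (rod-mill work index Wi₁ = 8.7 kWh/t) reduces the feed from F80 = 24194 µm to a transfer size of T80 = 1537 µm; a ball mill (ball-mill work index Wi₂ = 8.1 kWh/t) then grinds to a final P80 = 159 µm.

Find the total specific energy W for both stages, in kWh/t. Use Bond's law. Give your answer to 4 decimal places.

W = 6.0174 kWh/t

Bond: W = 10·Wi·(1/√P80 − 1/√F80)
Stage 1 (24194→1537 µm, Wi₁=8.7): W₁ = 10·8.7·(0.025507 − 0.006429) = 1.6598 kWh/t
Stage 2 (1537→159 µm, Wi₂=8.1): W₂ = 10·8.1·(0.079305 − 0.025507) = 4.3576 kWh/t
W = W₁ + W₂ = 1.6598 + 4.3576 = 6.0174 kWh/t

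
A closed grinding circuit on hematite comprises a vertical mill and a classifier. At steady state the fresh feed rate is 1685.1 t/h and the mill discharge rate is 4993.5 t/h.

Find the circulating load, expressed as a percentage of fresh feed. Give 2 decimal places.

Steady state: M = F + R.
R = M − F = 4993.5 − 1685.1 = 3308.4 t/h
CL = 100·R/F = 100·3308.4/1685.1 = 196.33 %

CL = 196.33 %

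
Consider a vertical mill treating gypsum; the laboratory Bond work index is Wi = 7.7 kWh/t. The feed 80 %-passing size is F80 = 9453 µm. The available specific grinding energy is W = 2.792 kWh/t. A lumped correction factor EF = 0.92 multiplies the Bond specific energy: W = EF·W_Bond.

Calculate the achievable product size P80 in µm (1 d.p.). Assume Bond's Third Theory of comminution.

P80 = 404.9 µm

W = 10 Wi (P80^-0.5 − F80^-0.5)
W_Bond = W / EF = 2.792 / 0.92 = 3.0348 kWh/t
P80^-0.5 = F80^-0.5 + W_Bond/(10 Wi)
  = 3.0348/(10·7.7) + 1/√9453 = 0.039413 + 0.010285 = 0.049698
P80 = (1/0.049698)² = 20.1215² = 404.88 µm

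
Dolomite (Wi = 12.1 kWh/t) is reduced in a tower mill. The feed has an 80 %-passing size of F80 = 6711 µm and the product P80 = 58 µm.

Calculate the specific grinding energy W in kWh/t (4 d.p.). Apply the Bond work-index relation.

W = 14.4110 kWh/t

W_Bond = 10·Wi·(1/√P₈₀ − 1/√F₈₀)
1/√58 = 0.131306;  1/√6711 = 0.012207
W = 10·12.1·(0.131306 − 0.012207) = 14.4110 kWh/t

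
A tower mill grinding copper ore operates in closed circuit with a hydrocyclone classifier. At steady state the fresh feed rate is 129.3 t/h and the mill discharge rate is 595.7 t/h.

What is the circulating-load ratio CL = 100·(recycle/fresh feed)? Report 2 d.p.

M = F + R at steady state, so:
R = M − F = 595.7 − 129.3 = 466.4 t/h
CL = 100·R/F = 100·466.4/129.3 = 360.71 %

CL = 360.71 %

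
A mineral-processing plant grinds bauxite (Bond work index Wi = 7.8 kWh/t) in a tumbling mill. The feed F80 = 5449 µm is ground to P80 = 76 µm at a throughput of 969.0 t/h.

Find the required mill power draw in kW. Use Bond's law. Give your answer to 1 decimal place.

W = 10·Wi·(P80^(-½) − F80^(-½))
W = 10·7.8·(1/√76 − 1/√5449) = 10·7.8·(0.101161) = 7.8906 kWh/t
P_mill = W·ṁ = 7.8906·969.0 = 7645.9 kW

P = 7645.9 kW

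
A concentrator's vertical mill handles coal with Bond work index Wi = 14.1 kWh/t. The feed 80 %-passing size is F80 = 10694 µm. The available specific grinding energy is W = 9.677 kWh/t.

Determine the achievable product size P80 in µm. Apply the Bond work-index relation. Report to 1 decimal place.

P80 = 163.1 µm

W = 10·Wi·(P80^(-½) − F80^(-½))
P80^(−½) = W/(10 Wi) + F80^(−½)
  = 9.6770/(10·14.1) + 1/√10694 = 0.068631 + 0.009670 = 0.078301
P80 = (1/0.078301)² = 12.7712² = 163.10 µm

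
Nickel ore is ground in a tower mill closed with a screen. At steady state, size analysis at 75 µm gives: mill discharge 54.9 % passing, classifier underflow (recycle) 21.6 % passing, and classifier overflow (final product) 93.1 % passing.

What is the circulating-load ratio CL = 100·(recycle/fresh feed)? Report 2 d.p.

CL = 114.71 %

Mass balance on the −75 µm fraction:
(1+r)d = ru + o → r = (o−d)/(d−u)
r = (93.1 − 54.9)/(54.9 − 21.6) = 38.2/33.3 = 1.1471
CL = 100·r = 114.71 %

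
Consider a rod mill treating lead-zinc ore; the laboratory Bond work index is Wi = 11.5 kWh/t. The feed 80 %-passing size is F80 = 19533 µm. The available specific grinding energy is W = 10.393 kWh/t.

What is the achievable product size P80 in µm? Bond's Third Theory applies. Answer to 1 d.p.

W = 10 Wi (1/√P80 − 1/√F80)  [Bond]
P80^-0.5 = F80^-0.5 + W/(10 Wi)
  = 10.3930/(10·11.5) + 1/√19533 = 0.090374 + 0.007155 = 0.097529
P80 = (1/0.097529)² = 10.2534² = 105.13 µm

P80 = 105.1 µm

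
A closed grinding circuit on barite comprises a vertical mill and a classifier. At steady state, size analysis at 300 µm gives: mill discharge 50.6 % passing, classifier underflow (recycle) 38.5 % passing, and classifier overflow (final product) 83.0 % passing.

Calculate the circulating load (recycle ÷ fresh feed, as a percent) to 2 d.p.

Two-product formula at 300 µm:
d + r·d = r·u + o → r(d−u) = o−d
r = (83.0 − 50.6)/(50.6 − 38.5) = 32.4/12.1 = 2.6777
CL = 100·r = 267.77 %

CL = 267.77 %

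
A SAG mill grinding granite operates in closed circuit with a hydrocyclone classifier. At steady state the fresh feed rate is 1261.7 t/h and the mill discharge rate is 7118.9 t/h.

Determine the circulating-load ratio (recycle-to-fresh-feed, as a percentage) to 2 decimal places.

Steady state: M = F + R.
R = M − F = 7118.9 − 1261.7 = 5857.2 t/h
CL = 100·R/F = 100·5857.2/1261.7 = 464.23 %

CL = 464.23 %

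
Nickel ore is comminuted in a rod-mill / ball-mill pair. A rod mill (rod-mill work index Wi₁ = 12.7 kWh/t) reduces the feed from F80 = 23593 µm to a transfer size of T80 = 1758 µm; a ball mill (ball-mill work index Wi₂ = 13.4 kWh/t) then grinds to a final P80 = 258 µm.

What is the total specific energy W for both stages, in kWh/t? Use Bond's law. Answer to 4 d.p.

W = 7.3487 kWh/t

W = 10·Wi·(P80^(-½) − F80^(-½))
Stage 1 (23593→1758 µm, Wi₁=12.7): W₁ = 10·12.7·(0.023850 − 0.006510) = 2.2021 kWh/t
Stage 2 (1758→258 µm, Wi₂=13.4): W₂ = 10·13.4·(0.062257 − 0.023850) = 5.1466 kWh/t
W = W₁ + W₂ = 2.2021 + 5.1466 = 7.3487 kWh/t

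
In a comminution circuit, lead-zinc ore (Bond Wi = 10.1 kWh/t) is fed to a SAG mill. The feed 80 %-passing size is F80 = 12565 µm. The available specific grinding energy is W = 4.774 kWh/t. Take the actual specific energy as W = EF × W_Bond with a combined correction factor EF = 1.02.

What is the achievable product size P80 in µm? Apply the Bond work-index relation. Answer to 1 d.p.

Bond: W = 10·Wi·(1/√P80 − 1/√F80)
W_Bond = W / EF = 4.774 / 1.02 = 4.6804 kWh/t
⇒ 1/√P80 = W_Bond/(10·Wi) + 1/√F80
  = 4.6804/(10·10.1) + 1/√12565 = 0.046341 + 0.008921 = 0.055262
P80 = (1/0.055262)² = 18.0957² = 327.46 µm

P80 = 327.5 µm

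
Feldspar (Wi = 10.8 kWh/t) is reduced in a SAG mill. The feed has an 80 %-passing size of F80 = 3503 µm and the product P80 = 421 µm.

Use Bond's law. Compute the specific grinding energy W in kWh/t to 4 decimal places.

W = 3.4388 kWh/t

W = 10 Wi (1/√P80 − 1/√F80)  [Bond]
1/√421 = 0.048737;  1/√3503 = 0.016896
W = 10·10.8·(0.048737 − 0.016896) = 3.4388 kWh/t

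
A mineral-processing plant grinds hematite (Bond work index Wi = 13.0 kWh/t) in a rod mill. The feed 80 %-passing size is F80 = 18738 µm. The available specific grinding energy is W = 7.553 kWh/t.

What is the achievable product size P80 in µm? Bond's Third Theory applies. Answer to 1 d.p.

W = 10·Wi·[P80^(−½) − F80^(−½)]
P80^(−½) = W/(10 Wi) + F80^(−½)
  = 7.5530/(10·13.0) + 1/√18738 = 0.058100 + 0.007305 = 0.065405
P80 = (1/0.065405)² = 15.2893² = 233.76 µm

P80 = 233.8 µm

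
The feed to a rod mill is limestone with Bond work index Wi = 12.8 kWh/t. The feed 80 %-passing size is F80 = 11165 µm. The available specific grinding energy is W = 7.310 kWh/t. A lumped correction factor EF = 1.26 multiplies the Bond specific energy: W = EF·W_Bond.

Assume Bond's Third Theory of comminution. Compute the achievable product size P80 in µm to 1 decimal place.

W = 10 Wi / √P80 − 10 Wi / √F80
W_Bond = W / EF = 7.310 / 1.26 = 5.8016 kWh/t
1/√P80 = 1/√F80 + W_Bond/(10·Wi)
  = 5.8016/(10·12.8) + 1/√11165 = 0.045325 + 0.009464 = 0.054789
P80 = (1/0.054789)² = 18.2519² = 333.13 µm

P80 = 333.1 µm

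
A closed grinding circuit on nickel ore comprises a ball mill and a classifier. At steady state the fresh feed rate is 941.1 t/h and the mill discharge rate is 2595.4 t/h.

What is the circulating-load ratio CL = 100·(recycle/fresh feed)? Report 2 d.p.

CL = 175.78 %

Discharge = new feed + return, hence
R = M − F = 2595.4 − 941.1 = 1654.3 t/h
CL = 100·R/F = 100·1654.3/941.1 = 175.78 %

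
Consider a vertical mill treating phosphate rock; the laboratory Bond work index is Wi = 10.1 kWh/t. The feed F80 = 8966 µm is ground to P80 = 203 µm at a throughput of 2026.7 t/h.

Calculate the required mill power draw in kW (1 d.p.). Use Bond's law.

Bond: W = 10·Wi·(1/√P80 − 1/√F80)
W = 10·10.1·(1/√203 − 1/√8966) = 10·10.1·(0.059625) = 6.0222 kWh/t
Power = W × throughput = 6.0222 kWh/t × 2026.7 t/h = 12205.1 kW

P = 12205.1 kW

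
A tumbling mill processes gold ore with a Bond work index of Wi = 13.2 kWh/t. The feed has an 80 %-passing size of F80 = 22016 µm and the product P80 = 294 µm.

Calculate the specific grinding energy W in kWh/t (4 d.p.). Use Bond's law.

Bond: W = 10·Wi·(1/√P80 − 1/√F80)
1/√294 = 0.058321;  1/√22016 = 0.006740
W = 10·13.2·(0.058321 − 0.006740) = 6.8088 kWh/t

W = 6.8088 kWh/t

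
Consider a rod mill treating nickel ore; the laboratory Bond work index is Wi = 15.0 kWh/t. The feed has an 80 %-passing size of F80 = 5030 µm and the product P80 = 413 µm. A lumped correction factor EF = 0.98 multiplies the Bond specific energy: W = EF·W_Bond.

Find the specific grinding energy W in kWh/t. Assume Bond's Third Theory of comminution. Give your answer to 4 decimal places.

W = 10 Wi / √P80 − 10 Wi / √F80
1/√413 = 0.049207;  1/√5030 = 0.014100
W = 10·15.0·(0.049207 − 0.014100) = 5.2660 kWh/t
With EF = 0.98: W = 5.2660·0.98 = 5.1607 kWh/t

W = 5.1607 kWh/t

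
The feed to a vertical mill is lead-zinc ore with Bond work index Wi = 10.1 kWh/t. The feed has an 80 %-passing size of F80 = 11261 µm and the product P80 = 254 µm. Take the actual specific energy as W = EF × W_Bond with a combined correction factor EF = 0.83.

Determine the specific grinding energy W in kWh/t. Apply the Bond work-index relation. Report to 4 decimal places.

W = 10·Wi·(P80^(-½) − F80^(-½))
1/√254 = 0.062746;  1/√11261 = 0.009423
W = 10·10.1·(0.062746 − 0.009423) = 5.3855 kWh/t
Corrected W = EF·W_Bond = 0.83·5.3855 = 4.4700 kWh/t

W = 4.4700 kWh/t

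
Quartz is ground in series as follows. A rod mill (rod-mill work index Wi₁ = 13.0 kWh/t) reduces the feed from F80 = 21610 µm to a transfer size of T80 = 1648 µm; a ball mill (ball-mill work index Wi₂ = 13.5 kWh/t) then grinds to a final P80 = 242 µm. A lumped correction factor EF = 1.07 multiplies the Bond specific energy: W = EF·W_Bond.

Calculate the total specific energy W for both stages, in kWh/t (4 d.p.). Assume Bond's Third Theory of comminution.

W = 8.2076 kWh/t

W = 10·Wi·[P80^(−½) − F80^(−½)]
Stage 1 (21610→1648 µm, Wi₁=13.0): W₁ = 10·13.0·(0.024633 − 0.006803) = 2.3180 kWh/t
Stage 2 (1648→242 µm, Wi₂=13.5): W₂ = 10·13.5·(0.064282 − 0.024633) = 5.3526 kWh/t
W = W₁ + W₂ = 2.3180 + 5.3526 = 7.6706 kWh/t
Apply correction: 7.6706 × 1.07 = 8.2076 kWh/t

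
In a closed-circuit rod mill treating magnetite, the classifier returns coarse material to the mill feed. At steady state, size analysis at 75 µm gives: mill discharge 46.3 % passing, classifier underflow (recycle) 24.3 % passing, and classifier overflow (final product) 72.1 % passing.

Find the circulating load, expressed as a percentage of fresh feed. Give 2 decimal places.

CL = 117.27 %

Let r = R/F. Size balance at 75 µm:
r = (o − d)/(d − u)
r = (72.1 − 46.3)/(46.3 − 24.3) = 25.8/22.0 = 1.1727
CL = 100·r = 117.27 %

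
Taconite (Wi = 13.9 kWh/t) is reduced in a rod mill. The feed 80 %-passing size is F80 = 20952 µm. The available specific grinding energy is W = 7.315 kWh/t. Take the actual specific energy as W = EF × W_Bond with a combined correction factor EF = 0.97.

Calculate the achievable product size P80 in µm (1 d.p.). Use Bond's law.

W = 10 Wi / √P80 − 10 Wi / √F80
W_Bond = W / EF = 7.315 / 0.97 = 7.5412 kWh/t
P80^-0.5 = F80^-0.5 + W_Bond/(10 Wi)
  = 7.5412/(10·13.9) + 1/√20952 = 0.054254 + 0.006909 = 0.061162
P80 = (1/0.061162)² = 16.3500² = 267.32 µm

P80 = 267.3 µm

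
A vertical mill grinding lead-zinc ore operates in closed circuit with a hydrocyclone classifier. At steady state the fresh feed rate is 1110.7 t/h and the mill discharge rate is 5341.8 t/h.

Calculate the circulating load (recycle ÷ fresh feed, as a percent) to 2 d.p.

CL = 380.94 %

Mill node: discharge = fresh + recycle.
R = M − F = 5341.8 − 1110.7 = 4231.1 t/h
CL = 100·R/F = 100·4231.1/1110.7 = 380.94 %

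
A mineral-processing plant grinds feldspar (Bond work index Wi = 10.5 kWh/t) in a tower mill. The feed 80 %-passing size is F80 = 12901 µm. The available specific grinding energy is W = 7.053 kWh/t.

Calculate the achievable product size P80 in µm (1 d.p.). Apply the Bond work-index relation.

P80 = 173.2 µm

Bond: W = 10·Wi·(1/√P80 − 1/√F80)
P80^(−½) = W/(10 Wi) + F80^(−½)
  = 7.0530/(10·10.5) + 1/√12901 = 0.067171 + 0.008804 = 0.075976
P80 = (1/0.075976)² = 13.1621² = 173.24 µm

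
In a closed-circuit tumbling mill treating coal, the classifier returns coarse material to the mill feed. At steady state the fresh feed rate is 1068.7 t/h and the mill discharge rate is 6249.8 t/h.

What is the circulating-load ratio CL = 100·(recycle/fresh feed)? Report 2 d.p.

Discharge = new feed + return, hence
R = M − F = 6249.8 − 1068.7 = 5181.1 t/h
CL = 100·R/F = 100·5181.1/1068.7 = 484.80 %

CL = 484.80 %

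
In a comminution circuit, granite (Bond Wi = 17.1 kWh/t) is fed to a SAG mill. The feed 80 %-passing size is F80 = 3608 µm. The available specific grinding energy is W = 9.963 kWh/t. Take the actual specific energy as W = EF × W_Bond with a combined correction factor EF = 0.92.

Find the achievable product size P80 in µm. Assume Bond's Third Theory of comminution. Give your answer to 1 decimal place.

P80 = 156.3 µm

W = 10·Wi·(P80^(-½) − F80^(-½))
W_Bond = W / EF = 9.963 / 0.92 = 10.8293 kWh/t
⇒ 1/√P80 = W_Bond/(10 Wi) + 1/√F80
  = 10.8293/(10·17.1) + 1/√3608 = 0.063330 + 0.016648 = 0.079978
P80 = (1/0.079978)² = 12.5035² = 156.34 µm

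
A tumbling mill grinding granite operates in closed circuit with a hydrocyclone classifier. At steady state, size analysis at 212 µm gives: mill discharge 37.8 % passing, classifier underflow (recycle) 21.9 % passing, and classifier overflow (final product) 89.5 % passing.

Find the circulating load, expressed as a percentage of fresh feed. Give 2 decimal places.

Balance %-passing 212 µm (r = R/F):
Fd + Rd = Ru + Fo ⇒ R/F = (o−d)/(d−u)
r = (89.5 − 37.8)/(37.8 − 21.9) = 51.7/15.9 = 3.2516
CL = 100·r = 325.16 %

CL = 325.16 %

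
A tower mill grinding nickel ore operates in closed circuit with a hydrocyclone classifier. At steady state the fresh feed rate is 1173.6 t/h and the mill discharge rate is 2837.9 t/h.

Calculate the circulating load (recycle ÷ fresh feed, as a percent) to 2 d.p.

Discharge = new feed + return, hence
R = M − F = 2837.9 − 1173.6 = 1664.3 t/h
CL = 100·R/F = 100·1664.3/1173.6 = 141.81 %

CL = 141.81 %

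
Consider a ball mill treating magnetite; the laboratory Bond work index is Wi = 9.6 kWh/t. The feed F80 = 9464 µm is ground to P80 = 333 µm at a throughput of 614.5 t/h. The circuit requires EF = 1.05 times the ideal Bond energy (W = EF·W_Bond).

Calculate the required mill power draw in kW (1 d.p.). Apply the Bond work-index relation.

W = 10 Wi (P80^-0.5 − F80^-0.5)
W = 10·9.6·(1/√333 − 1/√9464) = 10·9.6·(0.044520) = 4.2740 kWh/t
W_actual = 1.05 × 4.2740 = 4.4877 kWh/t
P = W·T = 4.4877·614.5 = 2757.7 kW

P = 2757.7 kW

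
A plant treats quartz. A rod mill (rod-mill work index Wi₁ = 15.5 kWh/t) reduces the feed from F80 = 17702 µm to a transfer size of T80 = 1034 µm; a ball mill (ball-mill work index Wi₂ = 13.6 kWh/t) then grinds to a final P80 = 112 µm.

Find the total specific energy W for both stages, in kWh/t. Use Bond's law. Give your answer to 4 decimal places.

W = 12.2767 kWh/t

W_Bond = 10·Wi·(1/√P₈₀ − 1/√F₈₀)
Stage 1 (17702→1034 µm, Wi₁=15.5): W₁ = 10·15.5·(0.031099 − 0.007516) = 3.6553 kWh/t
Stage 2 (1034→112 µm, Wi₂=13.6): W₂ = 10·13.6·(0.094491 − 0.031099) = 8.6214 kWh/t
W = W₁ + W₂ = 3.6553 + 8.6214 = 12.2767 kWh/t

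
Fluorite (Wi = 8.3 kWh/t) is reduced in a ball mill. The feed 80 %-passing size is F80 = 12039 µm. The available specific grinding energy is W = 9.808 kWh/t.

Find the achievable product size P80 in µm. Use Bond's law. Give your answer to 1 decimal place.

W = 10 Wi (1/√P80 − 1/√F80)  [Bond]
⇒ 1/√P80 = W/(10 Wi) + 1/√F80
  = 9.8080/(10·8.3) + 1/√12039 = 0.118169 + 0.009114 = 0.127283
P80 = (1/0.127283)² = 7.8565² = 61.73 µm

P80 = 61.7 µm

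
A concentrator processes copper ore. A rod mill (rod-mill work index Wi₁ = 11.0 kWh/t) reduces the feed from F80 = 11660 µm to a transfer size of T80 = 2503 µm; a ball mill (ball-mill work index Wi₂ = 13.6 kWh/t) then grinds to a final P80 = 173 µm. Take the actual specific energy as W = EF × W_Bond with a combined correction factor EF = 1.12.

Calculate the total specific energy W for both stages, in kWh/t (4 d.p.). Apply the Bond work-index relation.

Bond:  W = 10 Wi (1/√P − 1/√F)
Stage 1 (11660→2503 µm, Wi₁=11.0): W₁ = 10·11.0·(0.019988 − 0.009261) = 1.1800 kWh/t
Stage 2 (2503→173 µm, Wi₂=13.6): W₂ = 10·13.6·(0.076029 − 0.019988) = 7.6215 kWh/t
W = W₁ + W₂ = 1.1800 + 7.6215 = 8.8015 kWh/t
With EF = 1.12: W = 8.8015·1.12 = 9.8577 kWh/t

W = 9.8577 kWh/t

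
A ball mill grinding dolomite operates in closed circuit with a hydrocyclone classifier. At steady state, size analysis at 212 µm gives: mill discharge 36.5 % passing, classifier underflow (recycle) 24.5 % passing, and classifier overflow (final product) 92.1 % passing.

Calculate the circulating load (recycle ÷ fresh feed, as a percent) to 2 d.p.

Mass balance on the −212 µm fraction:
Fd + Rd = Ru + Fo ⇒ R/F = (o−d)/(d−u)
r = (92.1 − 36.5)/(36.5 − 24.5) = 55.6/12.0 = 4.6333
CL = 100·r = 463.33 %

CL = 463.33 %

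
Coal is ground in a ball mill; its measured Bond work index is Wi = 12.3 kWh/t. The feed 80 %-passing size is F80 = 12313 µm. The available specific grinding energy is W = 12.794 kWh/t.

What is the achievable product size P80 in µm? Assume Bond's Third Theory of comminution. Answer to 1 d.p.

W = 10·Wi·[P80^(−½) − F80^(−½)]
⇒ 1/√P80 = W/(10·Wi) + 1/√F80
  = 12.7940/(10·12.3) + 1/√12313 = 0.104016 + 0.009012 = 0.113028
P80 = (1/0.113028)² = 8.8473² = 78.28 µm

P80 = 78.3 µm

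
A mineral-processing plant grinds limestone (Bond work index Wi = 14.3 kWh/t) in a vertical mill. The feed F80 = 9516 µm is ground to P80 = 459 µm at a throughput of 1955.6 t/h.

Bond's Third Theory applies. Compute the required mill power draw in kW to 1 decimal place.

P = 10186.2 kW

W = 10·Wi·(P80^(-½) − F80^(-½))
W = 10·14.3·(1/√459 − 1/√9516) = 10·14.3·(0.036425) = 5.2088 kWh/t
Power = W × throughput = 5.2088 kWh/t × 1955.6 t/h = 10186.2 kW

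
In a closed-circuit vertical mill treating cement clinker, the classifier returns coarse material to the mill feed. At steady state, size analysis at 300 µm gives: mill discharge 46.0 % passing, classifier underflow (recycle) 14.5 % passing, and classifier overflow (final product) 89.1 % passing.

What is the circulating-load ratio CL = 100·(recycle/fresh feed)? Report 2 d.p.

CL = 136.83 %

Mass balance on the −300 µm fraction:
(1+r)·d = r·u + o ⇒ r = (o−d)/(d−u)
r = (89.1 − 46.0)/(46.0 − 14.5) = 43.1/31.5 = 1.3683
CL = 100·r = 136.83 %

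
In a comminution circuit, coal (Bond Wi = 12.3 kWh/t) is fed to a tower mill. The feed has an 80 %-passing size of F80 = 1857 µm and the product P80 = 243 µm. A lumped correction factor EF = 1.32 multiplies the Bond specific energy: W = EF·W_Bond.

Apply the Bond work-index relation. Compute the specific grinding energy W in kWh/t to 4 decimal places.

W = 6.6477 kWh/t

W = 10·Wi·[P80^(−½) − F80^(−½)]
1/√243 = 0.064150;  1/√1857 = 0.023206
W = 10·12.3·(0.064150 − 0.023206) = 5.0362 kWh/t
Apply correction: 5.0362 × 1.32 = 6.6477 kWh/t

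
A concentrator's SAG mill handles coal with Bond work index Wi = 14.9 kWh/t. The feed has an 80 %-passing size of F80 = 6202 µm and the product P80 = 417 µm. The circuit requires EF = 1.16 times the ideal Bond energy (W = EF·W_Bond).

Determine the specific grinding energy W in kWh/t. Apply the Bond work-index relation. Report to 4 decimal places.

W = 6.2693 kWh/t

W = 10·Wi·[P80^(−½) − F80^(−½)]
1/√417 = 0.048970;  1/√6202 = 0.012698
W = 10·14.9·(0.048970 − 0.012698) = 5.4046 kWh/t
W_actual = 1.16 × 5.4046 = 6.2693 kWh/t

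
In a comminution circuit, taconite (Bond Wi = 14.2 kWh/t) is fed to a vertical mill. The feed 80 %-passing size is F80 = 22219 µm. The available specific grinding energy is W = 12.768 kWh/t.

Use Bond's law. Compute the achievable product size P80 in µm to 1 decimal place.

P80 = 107.1 µm

W = 10·Wi·[P80^(−½) − F80^(−½)]
P80^-0.5 = F80^-0.5 + W/(10 Wi)
  = 12.7680/(10·14.2) + 1/√22219 = 0.089915 + 0.006709 = 0.096624
P80 = (1/0.096624)² = 10.3494² = 107.11 µm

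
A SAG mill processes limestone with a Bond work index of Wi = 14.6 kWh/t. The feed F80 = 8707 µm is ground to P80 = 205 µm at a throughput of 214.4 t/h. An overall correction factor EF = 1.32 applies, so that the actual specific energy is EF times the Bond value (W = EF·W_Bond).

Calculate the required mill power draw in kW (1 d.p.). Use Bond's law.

P = 2443.0 kW

Bond: W = 10·Wi·(1/√P80 − 1/√F80)
W = 10·14.6·(1/√205 − 1/√8707) = 10·14.6·(0.059126) = 8.6324 kWh/t
Apply correction: 8.6324 × 1.32 = 11.3948 kWh/t
P_mill = W·ṁ = 11.3948·214.4 = 2443.0 kW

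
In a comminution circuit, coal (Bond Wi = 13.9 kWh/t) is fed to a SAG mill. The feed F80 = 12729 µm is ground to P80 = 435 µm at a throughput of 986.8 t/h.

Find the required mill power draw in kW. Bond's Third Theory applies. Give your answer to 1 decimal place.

W = 10 Wi / √P80 − 10 Wi / √F80
W = 10·13.9·(1/√435 − 1/√12729) = 10·13.9·(0.039083) = 5.4325 kWh/t
Mill draw = 5.4325 × 986.8 = 5360.8 kW

P = 5360.8 kW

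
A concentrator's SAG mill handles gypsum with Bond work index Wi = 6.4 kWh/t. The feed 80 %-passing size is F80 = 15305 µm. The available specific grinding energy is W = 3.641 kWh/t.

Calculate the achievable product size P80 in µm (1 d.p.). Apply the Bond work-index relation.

P80 = 236.9 µm

Bond:  W = 10 Wi (1/√P − 1/√F)
P80^-0.5 = F80^-0.5 + W/(10 Wi)
  = 3.6410/(10·6.4) + 1/√15305 = 0.056891 + 0.008083 = 0.064974
P80 = (1/0.064974)² = 15.3908² = 236.88 µm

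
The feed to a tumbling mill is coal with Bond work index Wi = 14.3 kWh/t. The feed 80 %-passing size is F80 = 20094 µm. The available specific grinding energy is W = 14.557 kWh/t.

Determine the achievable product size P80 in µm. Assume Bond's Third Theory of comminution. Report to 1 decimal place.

P80 = 84.4 µm

W_Bond = 10·Wi·(1/√P₈₀ − 1/√F₈₀)
⇒ 1/√P80 = W/(10 Wi) + 1/√F80
  = 14.5570/(10·14.3) + 1/√20094 = 0.101797 + 0.007055 = 0.108852
P80 = (1/0.108852)² = 9.1868² = 84.40 µm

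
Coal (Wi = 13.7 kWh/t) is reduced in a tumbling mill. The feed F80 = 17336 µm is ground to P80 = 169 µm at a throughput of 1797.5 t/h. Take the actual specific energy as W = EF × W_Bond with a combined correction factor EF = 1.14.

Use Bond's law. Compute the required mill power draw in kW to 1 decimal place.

P = 19462.7 kW

W = 10·Wi·[P80^(−½) − F80^(−½)]
W = 10·13.7·(1/√169 − 1/√17336) = 10·13.7·(0.069328) = 9.4980 kWh/t
Corrected W = EF·W_Bond = 1.14·9.4980 = 10.8277 kWh/t
Power = W × throughput = 10.8277 kWh/t × 1797.5 t/h = 19462.7 kW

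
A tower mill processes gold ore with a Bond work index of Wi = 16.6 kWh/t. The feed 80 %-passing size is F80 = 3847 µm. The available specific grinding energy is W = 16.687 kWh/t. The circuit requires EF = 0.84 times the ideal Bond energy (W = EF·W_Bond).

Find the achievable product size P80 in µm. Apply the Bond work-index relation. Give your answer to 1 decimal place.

P80 = 54.2 µm

W = 10·Wi·[P80^(−½) − F80^(−½)]
W_Bond = W / EF = 16.687 / 0.84 = 19.8655 kWh/t
P80^-0.5 = F80^-0.5 + W_Bond/(10 Wi)
  = 19.8655/(10·16.6) + 1/√3847 = 0.119672 + 0.016123 = 0.135794
P80 = (1/0.135794)² = 7.3641² = 54.23 µm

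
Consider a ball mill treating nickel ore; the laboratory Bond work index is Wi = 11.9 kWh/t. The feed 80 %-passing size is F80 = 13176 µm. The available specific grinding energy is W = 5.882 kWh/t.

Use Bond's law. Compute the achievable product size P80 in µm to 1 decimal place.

Bond:  W = 10 Wi (1/√P − 1/√F)
P80^-0.5 = F80^-0.5 + W/(10 Wi)
  = 5.8820/(10·11.9) + 1/√13176 = 0.049429 + 0.008712 = 0.058140
P80 = (1/0.058140)² = 17.1998² = 295.83 µm

P80 = 295.8 µm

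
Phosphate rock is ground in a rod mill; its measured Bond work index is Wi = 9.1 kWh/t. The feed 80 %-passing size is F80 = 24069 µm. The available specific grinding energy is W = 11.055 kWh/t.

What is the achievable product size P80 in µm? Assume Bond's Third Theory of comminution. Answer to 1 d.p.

Bond:  W = 10 Wi (1/√P − 1/√F)
⇒ 1/√P80 = W/(10·Wi) + 1/√F80
  = 11.0550/(10·9.1) + 1/√24069 = 0.121484 + 0.006446 = 0.127929
P80 = (1/0.127929)² = 7.8168² = 61.10 µm

P80 = 61.1 µm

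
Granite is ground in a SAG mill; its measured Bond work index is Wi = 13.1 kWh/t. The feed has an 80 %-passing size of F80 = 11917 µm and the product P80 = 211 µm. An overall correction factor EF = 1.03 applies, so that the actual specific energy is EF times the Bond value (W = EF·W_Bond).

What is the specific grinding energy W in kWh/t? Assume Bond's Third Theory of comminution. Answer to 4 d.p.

W = 8.0529 kWh/t

Bond: W = 10·Wi·(1/√P80 − 1/√F80)
1/√211 = 0.068843;  1/√11917 = 0.009160
W = 10·13.1·(0.068843 − 0.009160) = 7.8184 kWh/t
W_actual = 1.03 × 7.8184 = 8.0529 kWh/t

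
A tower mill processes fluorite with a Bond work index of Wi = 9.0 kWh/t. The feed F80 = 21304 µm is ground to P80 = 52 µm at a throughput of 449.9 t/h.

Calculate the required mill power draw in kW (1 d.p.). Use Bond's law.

P = 5337.7 kW

Bond:  W = 10 Wi (1/√P − 1/√F)
W = 10·9.0·(1/√52 − 1/√21304) = 10·9.0·(0.131824) = 11.8641 kWh/t
P_mill = W·ṁ = 11.8641·449.9 = 5337.7 kW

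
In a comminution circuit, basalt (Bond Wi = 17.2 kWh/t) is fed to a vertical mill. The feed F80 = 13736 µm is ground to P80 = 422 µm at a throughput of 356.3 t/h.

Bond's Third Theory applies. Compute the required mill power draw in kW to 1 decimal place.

P = 2460.3 kW

W_Bond = 10·Wi·(1/√P₈₀ − 1/√F₈₀)
W = 10·17.2·(1/√422 − 1/√13736) = 10·17.2·(0.040147) = 6.9053 kWh/t
P = W·T = 6.9053·356.3 = 2460.3 kW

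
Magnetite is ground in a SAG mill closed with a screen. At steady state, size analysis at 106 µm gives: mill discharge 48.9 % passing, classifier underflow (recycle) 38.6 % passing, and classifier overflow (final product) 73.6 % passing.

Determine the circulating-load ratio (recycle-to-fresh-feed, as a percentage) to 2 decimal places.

Balance %-passing 106 µm (r = R/F):
(1+r)·d = r·u + o ⇒ r = (o−d)/(d−u)
r = (73.6 − 48.9)/(48.9 − 38.6) = 24.7/10.3 = 2.3981
CL = 100·r = 239.81 %

CL = 239.81 %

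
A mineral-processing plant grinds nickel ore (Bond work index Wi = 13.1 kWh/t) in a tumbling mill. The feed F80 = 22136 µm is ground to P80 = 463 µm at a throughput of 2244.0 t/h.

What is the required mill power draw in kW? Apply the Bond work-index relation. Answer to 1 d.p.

P = 11685.9 kW

W = 10 Wi / √P80 − 10 Wi / √F80
W = 10·13.1·(1/√463 − 1/√22136) = 10·13.1·(0.039753) = 5.2076 kWh/t
Power = W × throughput = 5.2076 kWh/t × 2244.0 t/h = 11685.9 kW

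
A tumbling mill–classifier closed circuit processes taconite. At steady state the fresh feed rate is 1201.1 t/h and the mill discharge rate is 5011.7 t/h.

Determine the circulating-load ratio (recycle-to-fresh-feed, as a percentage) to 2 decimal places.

Discharge = new feed + return, hence
R = M − F = 5011.7 − 1201.1 = 3810.6 t/h
CL = 100·R/F = 100·3810.6/1201.1 = 317.26 %

CL = 317.26 %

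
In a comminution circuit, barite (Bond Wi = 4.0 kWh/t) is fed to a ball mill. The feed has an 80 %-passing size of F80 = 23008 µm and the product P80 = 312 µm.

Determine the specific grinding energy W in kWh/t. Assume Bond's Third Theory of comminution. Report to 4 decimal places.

W = 2.0008 kWh/t

Bond:  W = 10 Wi (1/√P − 1/√F)
1/√312 = 0.056614;  1/√23008 = 0.006593
W = 10·4.0·(0.056614 − 0.006593) = 2.0008 kWh/t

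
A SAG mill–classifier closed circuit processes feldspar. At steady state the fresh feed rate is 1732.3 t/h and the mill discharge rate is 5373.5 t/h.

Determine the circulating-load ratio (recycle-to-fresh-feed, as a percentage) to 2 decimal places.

Discharge = new feed + return, hence
R = M − F = 5373.5 − 1732.3 = 3641.2 t/h
CL = 100·R/F = 100·3641.2/1732.3 = 210.19 %

CL = 210.19 %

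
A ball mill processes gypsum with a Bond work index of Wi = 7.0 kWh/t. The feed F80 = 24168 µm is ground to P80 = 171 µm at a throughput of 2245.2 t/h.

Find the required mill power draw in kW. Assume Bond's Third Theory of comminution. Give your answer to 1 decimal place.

Bond:  W = 10 Wi (1/√P − 1/√F)
W = 10·7.0·(1/√171 − 1/√24168) = 10·7.0·(0.070039) = 4.9028 kWh/t
Mill draw = 4.9028 × 2245.2 = 11007.7 kW

P = 11007.7 kW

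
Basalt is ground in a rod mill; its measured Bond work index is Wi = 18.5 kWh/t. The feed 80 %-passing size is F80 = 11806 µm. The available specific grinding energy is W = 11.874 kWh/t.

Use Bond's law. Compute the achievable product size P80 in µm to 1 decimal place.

W = 10 Wi / √P80 − 10 Wi / √F80
1/√P80 = 1/√F80 + W/(10·Wi)
  = 11.8740/(10·18.5) + 1/√11806 = 0.064184 + 0.009203 = 0.073387
P80 = (1/0.073387)² = 13.6264² = 185.68 µm

P80 = 185.7 µm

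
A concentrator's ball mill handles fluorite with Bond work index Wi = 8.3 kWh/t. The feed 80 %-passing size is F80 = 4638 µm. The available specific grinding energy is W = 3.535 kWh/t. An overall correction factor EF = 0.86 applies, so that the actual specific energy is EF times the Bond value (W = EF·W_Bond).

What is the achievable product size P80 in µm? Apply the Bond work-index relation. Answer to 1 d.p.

W = 10 Wi (P80^-0.5 − F80^-0.5)
W_Bond = W / EF = 3.535 / 0.86 = 4.1105 kWh/t
⇒ 1/√P80 = W_Bond/(10·Wi) + 1/√F80
  = 4.1105/(10·8.3) + 1/√4638 = 0.049524 + 0.014684 = 0.064207
P80 = (1/0.064207)² = 15.5745² = 242.57 µm

P80 = 242.6 µm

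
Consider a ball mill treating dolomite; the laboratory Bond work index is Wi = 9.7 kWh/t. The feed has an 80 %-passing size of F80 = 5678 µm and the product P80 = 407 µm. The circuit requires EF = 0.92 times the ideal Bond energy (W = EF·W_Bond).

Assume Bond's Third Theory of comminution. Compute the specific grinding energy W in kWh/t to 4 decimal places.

W = 3.2392 kWh/t

W = 10 Wi / √P80 − 10 Wi / √F80
1/√407 = 0.049568;  1/√5678 = 0.013271
W = 10·9.7·(0.049568 − 0.013271) = 3.5208 kWh/t
Apply correction: 3.5208 × 0.92 = 3.2392 kWh/t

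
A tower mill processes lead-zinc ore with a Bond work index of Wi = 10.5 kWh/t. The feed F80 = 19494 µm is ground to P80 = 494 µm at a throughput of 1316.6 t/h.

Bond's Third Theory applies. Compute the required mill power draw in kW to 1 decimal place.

W = 10 Wi (P80^-0.5 − F80^-0.5)
W = 10·10.5·(1/√494 − 1/√19494) = 10·10.5·(0.037830) = 3.9721 kWh/t
P_mill = W·ṁ = 3.9721·1316.6 = 5229.7 kW

P = 5229.7 kW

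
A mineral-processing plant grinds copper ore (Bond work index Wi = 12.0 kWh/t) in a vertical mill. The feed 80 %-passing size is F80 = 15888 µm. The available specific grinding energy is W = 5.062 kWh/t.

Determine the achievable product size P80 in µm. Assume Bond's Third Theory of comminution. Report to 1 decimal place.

P80 = 398.1 µm

W = 10·Wi·(P80^(-½) − F80^(-½))
1/√P80 = 1/√F80 + W/(10·Wi)
  = 5.0620/(10·12.0) + 1/√15888 = 0.042183 + 0.007934 = 0.050117
P80 = (1/0.050117)² = 19.9534² = 398.14 µm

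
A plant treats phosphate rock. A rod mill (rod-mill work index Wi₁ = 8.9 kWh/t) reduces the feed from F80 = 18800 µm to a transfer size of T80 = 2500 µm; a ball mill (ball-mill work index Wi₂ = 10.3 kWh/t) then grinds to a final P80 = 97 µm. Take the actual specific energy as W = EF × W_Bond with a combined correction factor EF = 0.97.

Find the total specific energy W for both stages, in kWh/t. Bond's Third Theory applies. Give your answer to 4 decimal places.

W = 9.2431 kWh/t

W = 10·Wi·[P80^(−½) − F80^(−½)]
Stage 1 (18800→2500 µm, Wi₁=8.9): W₁ = 10·8.9·(0.020000 − 0.007293) = 1.1309 kWh/t
Stage 2 (2500→97 µm, Wi₂=10.3): W₂ = 10·10.3·(0.101535 − 0.020000) = 8.3981 kWh/t
W = W₁ + W₂ = 1.1309 + 8.3981 = 9.5290 kWh/t
W_actual = 0.97 × 9.5290 = 9.2431 kWh/t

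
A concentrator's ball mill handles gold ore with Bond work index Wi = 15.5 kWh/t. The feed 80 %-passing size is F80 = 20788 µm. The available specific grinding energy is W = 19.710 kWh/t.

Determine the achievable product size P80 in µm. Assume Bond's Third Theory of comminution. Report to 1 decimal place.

W = 10 Wi (P80^-0.5 − F80^-0.5)
P80^(−½) = W/(10 Wi) + F80^(−½)
  = 19.7100/(10·15.5) + 1/√20788 = 0.127161 + 0.006936 = 0.134097
P80 = (1/0.134097)² = 7.4573² = 55.61 µm

P80 = 55.6 µm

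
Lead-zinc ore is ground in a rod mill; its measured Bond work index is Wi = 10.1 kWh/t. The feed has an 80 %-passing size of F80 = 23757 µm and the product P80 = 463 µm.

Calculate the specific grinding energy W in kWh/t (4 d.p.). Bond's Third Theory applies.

W = 10 Wi (P80^-0.5 − F80^-0.5)
1/√463 = 0.046474;  1/√23757 = 0.006488
W = 10·10.1·(0.046474 − 0.006488) = 4.0386 kWh/t

W = 4.0386 kWh/t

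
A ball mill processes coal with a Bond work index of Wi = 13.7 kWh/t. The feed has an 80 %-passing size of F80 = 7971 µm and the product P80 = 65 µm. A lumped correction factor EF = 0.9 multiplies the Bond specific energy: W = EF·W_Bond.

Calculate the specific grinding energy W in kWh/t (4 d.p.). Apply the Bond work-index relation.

W_Bond = 10·Wi·(1/√P₈₀ − 1/√F₈₀)
1/√65 = 0.124035;  1/√7971 = 0.011201
W = 10·13.7·(0.124035 − 0.011201) = 15.4583 kWh/t
W_actual = 0.9 × 15.4583 = 13.9124 kWh/t

W = 13.9124 kWh/t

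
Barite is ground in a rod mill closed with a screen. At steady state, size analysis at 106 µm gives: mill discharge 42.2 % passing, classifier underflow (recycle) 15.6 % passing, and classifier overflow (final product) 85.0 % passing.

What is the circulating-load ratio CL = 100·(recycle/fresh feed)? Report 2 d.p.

Two-product formula at 106 µm:
d + r·d = r·u + o → r(d−u) = o−d
r = (85.0 − 42.2)/(42.2 − 15.6) = 42.8/26.6 = 1.6090
CL = 100·r = 160.90 %

CL = 160.90 %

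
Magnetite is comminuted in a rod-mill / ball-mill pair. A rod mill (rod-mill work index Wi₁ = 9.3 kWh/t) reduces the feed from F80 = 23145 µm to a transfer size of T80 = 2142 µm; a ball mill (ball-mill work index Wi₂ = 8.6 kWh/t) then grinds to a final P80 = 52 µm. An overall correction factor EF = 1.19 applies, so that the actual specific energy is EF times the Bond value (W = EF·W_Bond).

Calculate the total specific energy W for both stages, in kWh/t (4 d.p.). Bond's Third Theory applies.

W = 13.6445 kWh/t

W = 10·Wi·[P80^(−½) − F80^(−½)]
Stage 1 (23145→2142 µm, Wi₁=9.3): W₁ = 10·9.3·(0.021607 − 0.006573) = 1.3981 kWh/t
Stage 2 (2142→52 µm, Wi₂=8.6): W₂ = 10·8.6·(0.138675 − 0.021607) = 10.0679 kWh/t
W = W₁ + W₂ = 1.3981 + 10.0679 = 11.4660 kWh/t
With EF = 1.19: W = 11.4660·1.19 = 13.6445 kWh/t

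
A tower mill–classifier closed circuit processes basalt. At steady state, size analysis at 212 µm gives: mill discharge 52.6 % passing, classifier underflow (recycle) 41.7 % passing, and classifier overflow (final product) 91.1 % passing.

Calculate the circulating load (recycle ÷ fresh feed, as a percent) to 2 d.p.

CL = 353.21 %

Mass balance on the −212 µm fraction:
d + r·d = r·u + o → r(d−u) = o−d
r = (91.1 − 52.6)/(52.6 − 41.7) = 38.5/10.9 = 3.5321
CL = 100·r = 353.21 %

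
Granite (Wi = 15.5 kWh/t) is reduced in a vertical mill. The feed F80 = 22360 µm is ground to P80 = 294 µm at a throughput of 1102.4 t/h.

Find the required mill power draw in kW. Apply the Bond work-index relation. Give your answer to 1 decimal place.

Bond: W = 10·Wi·(1/√P80 − 1/√F80)
W = 10·15.5·(1/√294 − 1/√22360) = 10·15.5·(0.051634) = 8.0032 kWh/t
P_mill = W·ṁ = 8.0032·1102.4 = 8822.8 kW

P = 8822.8 kW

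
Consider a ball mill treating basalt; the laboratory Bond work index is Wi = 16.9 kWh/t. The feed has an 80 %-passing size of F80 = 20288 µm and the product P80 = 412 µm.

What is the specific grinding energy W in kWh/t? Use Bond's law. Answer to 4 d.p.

W = 10·Wi·(P80^(-½) − F80^(-½))
1/√412 = 0.049266;  1/√20288 = 0.007021
W = 10·16.9·(0.049266 − 0.007021) = 7.1395 kWh/t

W = 7.1395 kWh/t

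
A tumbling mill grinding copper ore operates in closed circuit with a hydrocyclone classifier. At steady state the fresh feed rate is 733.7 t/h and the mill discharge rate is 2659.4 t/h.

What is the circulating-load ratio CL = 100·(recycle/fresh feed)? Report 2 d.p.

Steady state: M = F + R.
R = M − F = 2659.4 − 733.7 = 1925.7 t/h
CL = 100·R/F = 100·1925.7/733.7 = 262.46 %

CL = 262.46 %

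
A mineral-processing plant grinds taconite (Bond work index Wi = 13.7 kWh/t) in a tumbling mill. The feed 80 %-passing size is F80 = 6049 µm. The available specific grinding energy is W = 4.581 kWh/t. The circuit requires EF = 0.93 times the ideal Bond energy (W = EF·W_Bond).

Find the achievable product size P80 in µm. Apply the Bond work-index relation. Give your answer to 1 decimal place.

P80 = 419.7 µm

W = 10·Wi·(P80^(-½) − F80^(-½))
W_Bond = W / EF = 4.581 / 0.93 = 4.9258 kWh/t
1/√P80 = 1/√F80 + W_Bond/(10·Wi)
  = 4.9258/(10·13.7) + 1/√6049 = 0.035955 + 0.012858 = 0.048812
P80 = (1/0.048812)² = 20.4866² = 419.70 µm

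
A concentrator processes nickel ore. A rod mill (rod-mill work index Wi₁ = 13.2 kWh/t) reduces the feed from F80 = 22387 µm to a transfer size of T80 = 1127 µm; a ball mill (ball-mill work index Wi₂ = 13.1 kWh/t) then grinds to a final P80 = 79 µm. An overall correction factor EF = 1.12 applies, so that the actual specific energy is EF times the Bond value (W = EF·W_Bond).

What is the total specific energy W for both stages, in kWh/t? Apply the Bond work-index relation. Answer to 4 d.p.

Bond: W = 10·Wi·(1/√P80 − 1/√F80)
Stage 1 (22387→1127 µm, Wi₁=13.2): W₁ = 10·13.2·(0.029788 − 0.006683) = 3.0498 kWh/t
Stage 2 (1127→79 µm, Wi₂=13.1): W₂ = 10·13.1·(0.112509 − 0.029788) = 10.8365 kWh/t
W = W₁ + W₂ = 3.0498 + 10.8365 = 13.8862 kWh/t
With EF = 1.12: W = 13.8862·1.12 = 15.5526 kWh/t

W = 15.5526 kWh/t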